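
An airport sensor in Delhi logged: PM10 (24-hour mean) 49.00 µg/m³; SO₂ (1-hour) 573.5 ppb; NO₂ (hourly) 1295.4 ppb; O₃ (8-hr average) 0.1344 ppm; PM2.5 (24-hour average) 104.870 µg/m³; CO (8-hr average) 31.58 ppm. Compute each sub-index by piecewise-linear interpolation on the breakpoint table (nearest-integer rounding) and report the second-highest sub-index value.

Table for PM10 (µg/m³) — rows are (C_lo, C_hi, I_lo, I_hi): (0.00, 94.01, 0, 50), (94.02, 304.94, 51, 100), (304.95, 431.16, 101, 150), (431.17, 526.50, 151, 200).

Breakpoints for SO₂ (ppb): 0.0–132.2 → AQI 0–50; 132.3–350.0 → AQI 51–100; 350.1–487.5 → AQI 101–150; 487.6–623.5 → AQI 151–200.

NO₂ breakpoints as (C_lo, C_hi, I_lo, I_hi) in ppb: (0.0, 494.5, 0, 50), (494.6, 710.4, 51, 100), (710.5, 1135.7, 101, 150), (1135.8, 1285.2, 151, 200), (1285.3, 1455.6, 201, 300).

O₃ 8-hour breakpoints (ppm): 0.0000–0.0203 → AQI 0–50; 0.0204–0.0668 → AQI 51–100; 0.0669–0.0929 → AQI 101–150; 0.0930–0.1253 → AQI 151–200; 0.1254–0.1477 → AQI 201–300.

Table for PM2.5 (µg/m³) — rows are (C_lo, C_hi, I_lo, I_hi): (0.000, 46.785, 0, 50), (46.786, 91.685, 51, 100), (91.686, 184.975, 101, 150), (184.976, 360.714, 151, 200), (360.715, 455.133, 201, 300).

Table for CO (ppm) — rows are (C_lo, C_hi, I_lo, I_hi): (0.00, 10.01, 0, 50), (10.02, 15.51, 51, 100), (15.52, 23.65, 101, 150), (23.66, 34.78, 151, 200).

PM10: 49.00 ∈ [0.00, 94.01] ↔ index [0, 50].
0 + (49.00−0.00)·(50−0)/(94.01−0.00) = 0 + 49.00·50/94.01 ≈ 26.06, so AQI = 26.
SO₂: 573.5 lies in 487.6–623.5, so I_lo=151, I_hi=200, C_lo=487.6, C_hi=623.5.
(200−151)/(623.5−487.6) × (573.5−487.6) + 151 = 49/135.9 × 85.9 + 151 ≈ 181.97 → 182.
NO₂: 1295.4 lies in 1285.3–1455.6, so I_lo=201, I_hi=300, C_lo=1285.3, C_hi=1455.6.
(300−201)/(1455.6−1285.3) × (1295.4−1285.3) + 201 = 99/170.3 × 10.1 + 201 ≈ 206.87 → 207.
O₃: 0.1344 ∈ [0.1254, 0.1477] ↔ index [201, 300].
201 + (0.1344−0.1254)·(300−201)/(0.1477−0.1254) = 201 + 0.0090·99/0.0223 ≈ 240.96, so AQI = 241.
PM2.5: row 91.686–184.975 (AQI 101–150). (150−101)·(104.870−91.686)/(184.975−91.686) + 101 = 49·13.184/93.289 + 101 ≈ 107.92 → 108.
CO: 31.58 lies in 23.66–34.78, so I_lo=151, I_hi=200, C_lo=23.66, C_hi=34.78.
(200−151)/(34.78−23.66) × (31.58−23.66) + 151 = 49/11.12 × 7.92 + 151 ≈ 185.90 → 186.
Sub-indices: PM10→26, SO₂→182, NO₂→207, O₃→241, PM2.5→108, CO→186. Ranked high→low: 241, 207, 186, 182, 108, 26. Second-highest sub-index = 207.

207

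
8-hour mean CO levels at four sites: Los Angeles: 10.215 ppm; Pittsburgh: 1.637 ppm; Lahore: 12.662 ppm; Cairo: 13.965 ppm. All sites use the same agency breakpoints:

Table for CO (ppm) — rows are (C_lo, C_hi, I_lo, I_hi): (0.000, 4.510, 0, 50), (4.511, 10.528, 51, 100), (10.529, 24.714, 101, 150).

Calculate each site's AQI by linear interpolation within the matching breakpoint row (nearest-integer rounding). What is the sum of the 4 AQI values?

336

Los Angeles 10.215: bracket 4.511–10.528 → index 51–100; slope 49/6.017, offset 5.704.
AQI = 51 + 49/6.017·5.704 ≈ 97.45 ⇒ 97.
Pittsburgh 1.637: bracket 0.000–4.510 → index 0–50; slope 50/4.510, offset 1.637.
AQI = 0 + 50/4.510·1.637 ≈ 18.15 ⇒ 18.
Lahore: 12.662 ∈ [10.529, 24.714] ↔ index [101, 150].
101 + (12.662−10.529)·(150−101)/(24.714−10.529) = 101 + 2.133·49/14.185 ≈ 108.37, so AQI = 108.
Cairo 13.965: bracket 10.529–24.714 → index 101–150; slope 49/14.185, offset 3.436.
AQI = 101 + 49/14.185·3.436 ≈ 112.87 ⇒ 113.
AQIs: Los Angeles=97, Pittsburgh=18, Lahore=108, Cairo=113. Sum = 97 + 18 + 108 + 113 = 336.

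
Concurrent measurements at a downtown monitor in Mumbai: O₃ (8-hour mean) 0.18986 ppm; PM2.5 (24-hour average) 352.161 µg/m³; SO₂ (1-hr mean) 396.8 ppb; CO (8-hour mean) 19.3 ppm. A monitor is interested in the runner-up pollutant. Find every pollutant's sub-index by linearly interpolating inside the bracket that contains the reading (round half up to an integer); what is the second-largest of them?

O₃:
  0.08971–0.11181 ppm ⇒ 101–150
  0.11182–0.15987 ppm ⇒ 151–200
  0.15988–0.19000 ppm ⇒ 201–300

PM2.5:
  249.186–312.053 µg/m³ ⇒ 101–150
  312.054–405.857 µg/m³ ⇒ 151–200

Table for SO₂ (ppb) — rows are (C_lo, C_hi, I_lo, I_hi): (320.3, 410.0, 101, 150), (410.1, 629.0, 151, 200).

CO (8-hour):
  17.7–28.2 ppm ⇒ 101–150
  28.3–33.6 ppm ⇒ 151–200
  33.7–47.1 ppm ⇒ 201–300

172

O₃: 0.18986 lies in 0.15988–0.19000, so I_lo=201, I_hi=300, C_lo=0.15988, C_hi=0.19000.
(300−201)/(0.19000−0.15988) × (0.18986−0.15988) + 201 = 99/0.03012 × 0.02998 + 201 ≈ 299.54 → 300.
PM2.5: 352.161 lies in 312.054–405.857, so I_lo=151, I_hi=200, C_lo=312.054, C_hi=405.857.
(200−151)/(405.857−312.054) × (352.161−312.054) + 151 = 49/93.803 × 40.107 + 151 ≈ 171.95 → 172.
SO₂ 396.8: bracket 320.3–410.0 → index 101–150; slope 49/89.7, offset 76.5.
AQI = 101 + 49/89.7·76.5 ≈ 142.79 ⇒ 143.
CO: 19.3 lies in 17.7–28.2, so I_lo=101, I_hi=150, C_lo=17.7, C_hi=28.2.
(150−101)/(28.2−17.7) × (19.3−17.7) + 101 = 49/10.5 × 1.6 + 101 ≈ 108.47 → 108.
Sub-indices: O₃→300, PM2.5→172, SO₂→143, CO→108. Ranked high→low: 300, 172, 143, 108. Second-highest sub-index = 172.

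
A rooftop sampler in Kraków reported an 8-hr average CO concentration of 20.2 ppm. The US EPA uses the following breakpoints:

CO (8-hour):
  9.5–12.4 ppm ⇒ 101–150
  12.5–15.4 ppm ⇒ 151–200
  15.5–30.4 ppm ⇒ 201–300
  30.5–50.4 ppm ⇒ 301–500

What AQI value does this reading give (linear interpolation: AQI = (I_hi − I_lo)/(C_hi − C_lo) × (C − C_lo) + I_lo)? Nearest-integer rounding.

232

CO: row 15.5–30.4 (AQI 201–300). (300−201)·(20.2−15.5)/(30.4−15.5) + 201 = 99·4.7/14.9 + 201 ≈ 232.23 → 232.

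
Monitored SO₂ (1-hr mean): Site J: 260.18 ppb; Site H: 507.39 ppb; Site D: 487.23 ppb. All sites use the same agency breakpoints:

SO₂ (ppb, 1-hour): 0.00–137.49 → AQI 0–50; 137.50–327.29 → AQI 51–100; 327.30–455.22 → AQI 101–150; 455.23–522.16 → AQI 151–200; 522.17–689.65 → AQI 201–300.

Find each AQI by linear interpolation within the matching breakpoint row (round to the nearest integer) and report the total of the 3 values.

446

Site J: row 137.50–327.29 (AQI 51–100). (100−51)·(260.18−137.50)/(327.29−137.50) + 51 = 49·122.68/189.79 + 51 ≈ 82.67 → 83.
Site H 507.39: bracket 455.23–522.16 → index 151–200; slope 49/66.93, offset 52.16.
AQI = 151 + 49/66.93·52.16 ≈ 189.19 ⇒ 189.
Site D: 487.23 ∈ [455.23, 522.16] ↔ index [151, 200].
151 + (487.23−455.23)·(200−151)/(522.16−455.23) = 151 + 32.00·49/66.93 ≈ 174.43, so AQI = 174.
AQIs: Site J=83, Site H=189, Site D=174. Sum = 83 + 189 + 174 = 446.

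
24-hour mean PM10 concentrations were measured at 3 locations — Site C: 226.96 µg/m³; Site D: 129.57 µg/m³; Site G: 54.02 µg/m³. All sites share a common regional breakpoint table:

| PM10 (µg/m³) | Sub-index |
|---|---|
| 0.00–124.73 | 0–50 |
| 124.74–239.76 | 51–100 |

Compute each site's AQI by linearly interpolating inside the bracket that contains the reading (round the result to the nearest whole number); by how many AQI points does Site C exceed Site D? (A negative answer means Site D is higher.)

Site C: row 124.74–239.76 (AQI 51–100). (100−51)·(226.96−124.74)/(239.76−124.74) + 51 = 49·102.22/115.02 + 51 ≈ 94.55 → 95.
Site D: 129.57 lies in 124.74–239.76, so I_lo=51, I_hi=100, C_lo=124.74, C_hi=239.76.
(100−51)/(239.76−124.74) × (129.57−124.74) + 51 = 49/115.02 × 4.83 + 51 ≈ 53.06 → 53.
Site G: 54.02 ∈ [0.00, 124.73] ↔ index [0, 50].
0 + (54.02−0.00)·(50−0)/(124.73−0.00) = 0 + 54.02·50/124.73 ≈ 21.65, so AQI = 22.
AQIs: Site C=95, Site D=53, Site G=22. Site C (95) − Site D (53) = 42.

42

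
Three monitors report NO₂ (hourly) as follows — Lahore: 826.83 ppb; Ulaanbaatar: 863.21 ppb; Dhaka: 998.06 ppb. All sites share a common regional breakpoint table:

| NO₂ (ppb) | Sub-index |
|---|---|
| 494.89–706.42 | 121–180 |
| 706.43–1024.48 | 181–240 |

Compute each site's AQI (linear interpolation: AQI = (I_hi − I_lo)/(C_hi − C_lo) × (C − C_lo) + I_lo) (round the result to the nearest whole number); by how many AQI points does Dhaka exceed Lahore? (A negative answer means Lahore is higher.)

Lahore: 826.83 lies in 706.43–1024.48, so I_lo=181, I_hi=240, C_lo=706.43, C_hi=1024.48.
(240−181)/(1024.48−706.43) × (826.83−706.43) + 181 = 59/318.05 × 120.40 + 181 ≈ 203.33 → 203.
Ulaanbaatar: 863.21 ∈ [706.43, 1024.48] ↔ index [181, 240].
181 + (863.21−706.43)·(240−181)/(1024.48−706.43) = 181 + 156.78·59/318.05 ≈ 210.08, so AQI = 210.
Dhaka 998.06: bracket 706.43–1024.48 → index 181–240; slope 59/318.05, offset 291.63.
AQI = 181 + 59/318.05·291.63 ≈ 235.10 ⇒ 235.
AQIs: Lahore=203, Ulaanbaatar=210, Dhaka=235. Dhaka (235) − Lahore (203) = 32.

32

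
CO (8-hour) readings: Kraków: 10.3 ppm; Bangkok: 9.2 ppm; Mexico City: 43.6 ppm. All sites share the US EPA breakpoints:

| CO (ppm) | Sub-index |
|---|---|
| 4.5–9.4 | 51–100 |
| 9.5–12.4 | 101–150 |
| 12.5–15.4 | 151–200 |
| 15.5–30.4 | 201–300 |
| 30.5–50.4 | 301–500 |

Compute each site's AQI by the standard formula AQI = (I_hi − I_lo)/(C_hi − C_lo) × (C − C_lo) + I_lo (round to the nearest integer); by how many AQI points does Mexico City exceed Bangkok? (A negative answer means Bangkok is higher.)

Kraków: 10.3 ∈ [9.5, 12.4] ↔ index [101, 150].
101 + (10.3−9.5)·(150−101)/(12.4−9.5) = 101 + 0.8·49/2.9 ≈ 114.52, so AQI = 115.
Bangkok: row 4.5–9.4 (AQI 51–100). (100−51)·(9.2−4.5)/(9.4−4.5) + 51 = 49·4.7/4.9 + 51 ≈ 98.00 → 98.
Mexico City 43.6: bracket 30.5–50.4 → index 301–500; slope 199/19.9, offset 13.1.
AQI = 301 + 199/19.9·13.1 ≈ 432.00 ⇒ 432.
AQIs: Kraków=115, Bangkok=98, Mexico City=432. Mexico City (432) − Bangkok (98) = 334.

334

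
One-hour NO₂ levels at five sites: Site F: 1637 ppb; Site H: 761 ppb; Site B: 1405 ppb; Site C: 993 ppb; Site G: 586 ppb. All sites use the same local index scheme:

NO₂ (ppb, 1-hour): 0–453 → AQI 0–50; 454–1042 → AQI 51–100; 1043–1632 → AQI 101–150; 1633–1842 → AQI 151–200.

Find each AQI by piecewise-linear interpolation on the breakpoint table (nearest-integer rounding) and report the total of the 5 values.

518

Site F: row 1633–1842 (AQI 151–200). (200−151)·(1637−1633)/(1842−1633) + 151 = 49·4/209 + 151 ≈ 151.94 → 152.
Site H: 761 ∈ [454, 1042] ↔ index [51, 100].
51 + (761−454)·(100−51)/(1042−454) = 51 + 307·49/588 ≈ 76.58, so AQI = 77.
Site B: 1405 lies in 1043–1632, so I_lo=101, I_hi=150, C_lo=1043, C_hi=1632.
(150−101)/(1632−1043) × (1405−1043) + 101 = 49/589 × 362 + 101 ≈ 131.12 → 131.
Site C: 993 lies in 454–1042, so I_lo=51, I_hi=100, C_lo=454, C_hi=1042.
(100−51)/(1042−454) × (993−454) + 51 = 49/588 × 539 + 51 ≈ 95.92 → 96.
Site G: 586 lies in 454–1042, so I_lo=51, I_hi=100, C_lo=454, C_hi=1042.
(100−51)/(1042−454) × (586−454) + 51 = 49/588 × 132 + 51 ≈ 62.00 → 62.
AQIs: Site F=152, Site H=77, Site B=131, Site C=96, Site G=62. Sum = 152 + 77 + 131 + 96 + 62 = 518.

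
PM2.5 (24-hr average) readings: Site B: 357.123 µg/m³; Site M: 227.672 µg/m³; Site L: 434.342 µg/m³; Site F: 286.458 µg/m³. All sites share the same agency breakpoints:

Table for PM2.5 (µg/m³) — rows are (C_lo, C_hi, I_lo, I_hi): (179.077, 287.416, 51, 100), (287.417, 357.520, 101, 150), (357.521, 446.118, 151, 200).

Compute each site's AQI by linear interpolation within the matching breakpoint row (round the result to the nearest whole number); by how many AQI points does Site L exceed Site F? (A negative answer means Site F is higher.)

93

Site B 357.123: bracket 287.417–357.520 → index 101–150; slope 49/70.103, offset 69.706.
AQI = 101 + 49/70.103·69.706 ≈ 149.72 ⇒ 150.
Site M: 227.672 ∈ [179.077, 287.416] ↔ index [51, 100].
51 + (227.672−179.077)·(100−51)/(287.416−179.077) = 51 + 48.595·49/108.339 ≈ 72.98, so AQI = 73.
Site L: row 357.521–446.118 (AQI 151–200). (200−151)·(434.342−357.521)/(446.118−357.521) + 151 = 49·76.821/88.597 + 151 ≈ 193.49 → 193.
Site F 286.458: bracket 179.077–287.416 → index 51–100; slope 49/108.339, offset 107.381.
AQI = 51 + 49/108.339·107.381 ≈ 99.57 ⇒ 100.
AQIs: Site B=150, Site M=73, Site L=193, Site F=100. Site L (193) − Site F (100) = 93.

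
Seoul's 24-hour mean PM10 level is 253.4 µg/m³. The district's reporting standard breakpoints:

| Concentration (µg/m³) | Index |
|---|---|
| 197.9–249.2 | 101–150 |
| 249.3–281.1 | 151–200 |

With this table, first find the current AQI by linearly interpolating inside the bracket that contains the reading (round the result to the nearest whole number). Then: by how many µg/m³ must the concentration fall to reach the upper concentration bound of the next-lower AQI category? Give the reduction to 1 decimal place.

PM10: row 249.3–281.1 (AQI 151–200). (200−151)·(253.4−249.3)/(281.1−249.3) + 151 = 49·4.1/31.8 + 151 ≈ 157.32 → 157.
Current AQI 157 is in the Unhealthy range (151–200). The next-lower category tops out at AQI 150, whose upper concentration bound is 249.2 µg/m³.
Reduction needed = 253.4 − 249.2 = 4.2 µg/m³.

4.2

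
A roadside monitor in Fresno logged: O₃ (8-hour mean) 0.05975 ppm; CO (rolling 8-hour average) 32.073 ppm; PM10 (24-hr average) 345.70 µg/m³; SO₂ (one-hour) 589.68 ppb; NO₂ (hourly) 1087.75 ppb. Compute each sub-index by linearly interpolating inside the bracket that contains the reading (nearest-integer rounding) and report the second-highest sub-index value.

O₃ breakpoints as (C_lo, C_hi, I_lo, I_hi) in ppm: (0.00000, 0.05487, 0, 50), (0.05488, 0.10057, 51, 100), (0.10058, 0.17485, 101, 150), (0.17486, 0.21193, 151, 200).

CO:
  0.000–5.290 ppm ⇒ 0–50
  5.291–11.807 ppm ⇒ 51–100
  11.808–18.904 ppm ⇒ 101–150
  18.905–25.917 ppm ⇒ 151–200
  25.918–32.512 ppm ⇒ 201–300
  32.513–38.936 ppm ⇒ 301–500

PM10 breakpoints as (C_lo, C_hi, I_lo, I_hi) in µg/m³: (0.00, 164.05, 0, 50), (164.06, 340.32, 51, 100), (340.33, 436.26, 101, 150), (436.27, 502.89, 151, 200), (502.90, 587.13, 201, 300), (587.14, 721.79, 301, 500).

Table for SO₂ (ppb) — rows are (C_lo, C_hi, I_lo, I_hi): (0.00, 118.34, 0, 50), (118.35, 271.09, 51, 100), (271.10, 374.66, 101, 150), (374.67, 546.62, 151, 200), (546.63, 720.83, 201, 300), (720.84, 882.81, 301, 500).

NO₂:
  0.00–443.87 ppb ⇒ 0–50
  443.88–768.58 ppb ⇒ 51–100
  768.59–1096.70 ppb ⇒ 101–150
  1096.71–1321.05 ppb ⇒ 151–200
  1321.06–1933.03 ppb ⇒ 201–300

O₃: row 0.05488–0.10057 (AQI 51–100). (100−51)·(0.05975−0.05488)/(0.10057−0.05488) + 51 = 49·0.00487/0.04569 + 51 ≈ 56.22 → 56.
CO 32.073: bracket 25.918–32.512 → index 201–300; slope 99/6.594, offset 6.155.
AQI = 201 + 99/6.594·6.155 ≈ 293.41 ⇒ 293.
PM10: 345.70 ∈ [340.33, 436.26] ↔ index [101, 150].
101 + (345.70−340.33)·(150−101)/(436.26−340.33) = 101 + 5.37·49/95.93 ≈ 103.74, so AQI = 104.
SO₂: 589.68 ∈ [546.63, 720.83] ↔ index [201, 300].
201 + (589.68−546.63)·(300−201)/(720.83−546.63) = 201 + 43.05·99/174.20 ≈ 225.47, so AQI = 225.
NO₂: 1087.75 lies in 768.59–1096.70, so I_lo=101, I_hi=150, C_lo=768.59, C_hi=1096.70.
(150−101)/(1096.70−768.59) × (1087.75−768.59) + 101 = 49/328.11 × 319.16 + 101 ≈ 148.66 → 149.
Sub-indices: O₃→56, CO→293, PM10→104, SO₂→225, NO₂→149. Ranked high→low: 293, 225, 149, 104, 56. Second-highest sub-index = 225.

225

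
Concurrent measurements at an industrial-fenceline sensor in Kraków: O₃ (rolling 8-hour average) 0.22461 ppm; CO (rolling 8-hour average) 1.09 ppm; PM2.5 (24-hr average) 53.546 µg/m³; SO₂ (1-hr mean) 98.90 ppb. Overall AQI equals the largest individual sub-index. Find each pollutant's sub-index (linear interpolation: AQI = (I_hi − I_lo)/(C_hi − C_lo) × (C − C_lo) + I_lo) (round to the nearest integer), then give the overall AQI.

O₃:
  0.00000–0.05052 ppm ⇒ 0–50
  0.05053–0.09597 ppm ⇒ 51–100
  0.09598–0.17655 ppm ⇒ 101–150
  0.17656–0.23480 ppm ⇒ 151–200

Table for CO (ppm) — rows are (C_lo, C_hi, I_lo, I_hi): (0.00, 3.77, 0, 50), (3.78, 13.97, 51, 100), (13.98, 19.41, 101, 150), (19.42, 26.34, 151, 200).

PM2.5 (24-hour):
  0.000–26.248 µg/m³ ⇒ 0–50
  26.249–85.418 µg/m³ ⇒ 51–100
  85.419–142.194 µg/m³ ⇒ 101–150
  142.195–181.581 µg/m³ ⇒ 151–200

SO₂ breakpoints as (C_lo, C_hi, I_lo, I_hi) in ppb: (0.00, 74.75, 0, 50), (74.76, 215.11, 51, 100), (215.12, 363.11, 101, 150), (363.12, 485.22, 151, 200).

O₃: row 0.17656–0.23480 (AQI 151–200). (200−151)·(0.22461−0.17656)/(0.23480−0.17656) + 151 = 49·0.04805/0.05824 + 151 ≈ 191.43 → 191.
CO: row 0.00–3.77 (AQI 0–50). (50−0)·(1.09−0.00)/(3.77−0.00) + 0 = 50·1.09/3.77 + 0 ≈ 14.46 → 14.
PM2.5: 53.546 lies in 26.249–85.418, so I_lo=51, I_hi=100, C_lo=26.249, C_hi=85.418.
(100−51)/(85.418−26.249) × (53.546−26.249) + 51 = 49/59.169 × 27.297 + 51 ≈ 73.61 → 74.
SO₂: 98.90 lies in 74.76–215.11, so I_lo=51, I_hi=100, C_lo=74.76, C_hi=215.11.
(100−51)/(215.11−74.76) × (98.90−74.76) + 51 = 49/140.35 × 24.14 + 51 ≈ 59.43 → 59.
Sub-indices: O₃→191, CO→14, PM2.5→74, SO₂→59. Overall AQI = max = 191; dominant pollutant is O₃.
AQI 191: Unhealthy.

191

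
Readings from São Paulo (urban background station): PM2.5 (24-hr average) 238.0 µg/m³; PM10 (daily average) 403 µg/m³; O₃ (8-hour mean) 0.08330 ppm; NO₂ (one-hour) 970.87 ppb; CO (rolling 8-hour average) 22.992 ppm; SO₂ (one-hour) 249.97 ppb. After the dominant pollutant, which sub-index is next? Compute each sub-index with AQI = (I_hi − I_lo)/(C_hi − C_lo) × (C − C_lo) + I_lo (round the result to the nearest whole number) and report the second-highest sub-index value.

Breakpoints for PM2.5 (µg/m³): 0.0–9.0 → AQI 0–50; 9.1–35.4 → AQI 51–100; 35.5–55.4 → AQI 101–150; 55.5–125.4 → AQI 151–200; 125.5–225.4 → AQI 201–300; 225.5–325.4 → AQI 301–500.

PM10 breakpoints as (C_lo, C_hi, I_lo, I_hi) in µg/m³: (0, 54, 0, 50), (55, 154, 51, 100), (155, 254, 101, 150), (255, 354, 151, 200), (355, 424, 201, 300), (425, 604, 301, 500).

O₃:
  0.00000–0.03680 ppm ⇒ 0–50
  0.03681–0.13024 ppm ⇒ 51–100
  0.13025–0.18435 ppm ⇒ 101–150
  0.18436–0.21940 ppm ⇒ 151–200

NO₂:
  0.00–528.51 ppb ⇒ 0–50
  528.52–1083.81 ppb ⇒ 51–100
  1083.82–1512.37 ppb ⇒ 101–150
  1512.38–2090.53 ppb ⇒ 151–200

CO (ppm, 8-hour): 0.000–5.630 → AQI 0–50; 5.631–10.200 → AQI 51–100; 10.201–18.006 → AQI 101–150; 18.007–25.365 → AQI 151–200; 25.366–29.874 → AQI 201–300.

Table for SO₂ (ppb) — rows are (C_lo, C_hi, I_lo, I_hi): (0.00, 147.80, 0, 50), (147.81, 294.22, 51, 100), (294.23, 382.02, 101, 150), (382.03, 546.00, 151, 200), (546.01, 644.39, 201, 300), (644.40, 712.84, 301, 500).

270

PM2.5: 238.0 ∈ [225.5, 325.4] ↔ index [301, 500].
301 + (238.0−225.5)·(500−301)/(325.4−225.5) = 301 + 12.5·199/99.9 ≈ 325.90, so AQI = 326.
PM10: 403 lies in 355–424, so I_lo=201, I_hi=300, C_lo=355, C_hi=424.
(300−201)/(424−355) × (403−355) + 201 = 99/69 × 48 + 201 ≈ 269.87 → 270.
O₃ 0.08330: bracket 0.03681–0.13024 → index 51–100; slope 49/0.09343, offset 0.04649.
AQI = 51 + 49/0.09343·0.04649 ≈ 75.38 ⇒ 75.
NO₂: 970.87 ∈ [528.52, 1083.81] ↔ index [51, 100].
51 + (970.87−528.52)·(100−51)/(1083.81−528.52) = 51 + 442.35·49/555.29 ≈ 90.03, so AQI = 90.
CO: 22.992 lies in 18.007–25.365, so I_lo=151, I_hi=200, C_lo=18.007, C_hi=25.365.
(200−151)/(25.365−18.007) × (22.992−18.007) + 151 = 49/7.358 × 4.985 + 151 ≈ 184.20 → 184.
SO₂: row 147.81–294.22 (AQI 51–100). (100−51)·(249.97−147.81)/(294.22−147.81) + 51 = 49·102.16/146.41 + 51 ≈ 85.19 → 85.
Sub-indices: PM2.5→326, PM10→270, O₃→75, NO₂→90, CO→184, SO₂→85. Ranked high→low: 326, 270, 184, 90, 85, 75. Second-highest sub-index = 270.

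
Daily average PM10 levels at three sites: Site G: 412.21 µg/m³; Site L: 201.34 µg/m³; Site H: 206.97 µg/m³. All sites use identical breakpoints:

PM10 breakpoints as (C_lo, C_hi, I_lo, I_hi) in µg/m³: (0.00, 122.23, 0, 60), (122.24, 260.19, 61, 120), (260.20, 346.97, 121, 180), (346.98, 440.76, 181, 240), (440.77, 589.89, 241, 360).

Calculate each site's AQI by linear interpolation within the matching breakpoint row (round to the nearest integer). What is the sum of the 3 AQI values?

414

Site G 412.21: bracket 346.98–440.76 → index 181–240; slope 59/93.78, offset 65.23.
AQI = 181 + 59/93.78·65.23 ≈ 222.04 ⇒ 222.
Site L: 201.34 lies in 122.24–260.19, so I_lo=61, I_hi=120, C_lo=122.24, C_hi=260.19.
(120−61)/(260.19−122.24) × (201.34−122.24) + 61 = 59/137.95 × 79.10 + 61 ≈ 94.83 → 95.
Site H: 206.97 lies in 122.24–260.19, so I_lo=61, I_hi=120, C_lo=122.24, C_hi=260.19.
(120−61)/(260.19−122.24) × (206.97−122.24) + 61 = 59/137.95 × 84.73 + 61 ≈ 97.24 → 97.
AQIs: Site G=222, Site L=95, Site H=97. Sum = 222 + 95 + 97 = 414.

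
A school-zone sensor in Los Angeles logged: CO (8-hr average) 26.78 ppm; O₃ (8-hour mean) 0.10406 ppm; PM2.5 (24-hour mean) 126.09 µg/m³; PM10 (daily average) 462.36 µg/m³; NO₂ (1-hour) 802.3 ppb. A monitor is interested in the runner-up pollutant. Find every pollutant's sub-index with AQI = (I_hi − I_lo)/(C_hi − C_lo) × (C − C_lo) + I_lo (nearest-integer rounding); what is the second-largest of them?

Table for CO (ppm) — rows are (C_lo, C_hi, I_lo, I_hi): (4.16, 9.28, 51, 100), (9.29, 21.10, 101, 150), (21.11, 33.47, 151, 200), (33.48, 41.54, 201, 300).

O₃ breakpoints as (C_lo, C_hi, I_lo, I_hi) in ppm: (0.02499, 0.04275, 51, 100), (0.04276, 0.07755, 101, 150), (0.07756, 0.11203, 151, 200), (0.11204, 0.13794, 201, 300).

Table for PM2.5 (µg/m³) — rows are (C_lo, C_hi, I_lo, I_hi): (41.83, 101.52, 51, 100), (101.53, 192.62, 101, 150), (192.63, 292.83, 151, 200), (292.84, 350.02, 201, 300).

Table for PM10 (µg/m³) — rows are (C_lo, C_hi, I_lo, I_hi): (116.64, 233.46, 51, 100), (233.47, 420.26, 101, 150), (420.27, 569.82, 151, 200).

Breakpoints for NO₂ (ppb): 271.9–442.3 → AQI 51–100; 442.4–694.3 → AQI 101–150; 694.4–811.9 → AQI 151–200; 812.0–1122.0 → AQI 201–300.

189

CO: row 21.11–33.47 (AQI 151–200). (200−151)·(26.78−21.11)/(33.47−21.11) + 151 = 49·5.67/12.36 + 151 ≈ 173.48 → 173.
O₃: row 0.07756–0.11203 (AQI 151–200). (200−151)·(0.10406−0.07756)/(0.11203−0.07756) + 151 = 49·0.02650/0.03447 + 151 ≈ 188.67 → 189.
PM2.5: 126.09 lies in 101.53–192.62, so I_lo=101, I_hi=150, C_lo=101.53, C_hi=192.62.
(150−101)/(192.62−101.53) × (126.09−101.53) + 101 = 49/91.09 × 24.56 + 101 ≈ 114.21 → 114.
PM10: row 420.27–569.82 (AQI 151–200). (200−151)·(462.36−420.27)/(569.82−420.27) + 151 = 49·42.09/149.55 + 151 ≈ 164.79 → 165.
NO₂ 802.3: bracket 694.4–811.9 → index 151–200; slope 49/117.5, offset 107.9.
AQI = 151 + 49/117.5·107.9 ≈ 196.00 ⇒ 196.
Sub-indices: CO→173, O₃→189, PM2.5→114, PM10→165, NO₂→196. Ranked high→low: 196, 189, 173, 165, 114. Second-highest sub-index = 189.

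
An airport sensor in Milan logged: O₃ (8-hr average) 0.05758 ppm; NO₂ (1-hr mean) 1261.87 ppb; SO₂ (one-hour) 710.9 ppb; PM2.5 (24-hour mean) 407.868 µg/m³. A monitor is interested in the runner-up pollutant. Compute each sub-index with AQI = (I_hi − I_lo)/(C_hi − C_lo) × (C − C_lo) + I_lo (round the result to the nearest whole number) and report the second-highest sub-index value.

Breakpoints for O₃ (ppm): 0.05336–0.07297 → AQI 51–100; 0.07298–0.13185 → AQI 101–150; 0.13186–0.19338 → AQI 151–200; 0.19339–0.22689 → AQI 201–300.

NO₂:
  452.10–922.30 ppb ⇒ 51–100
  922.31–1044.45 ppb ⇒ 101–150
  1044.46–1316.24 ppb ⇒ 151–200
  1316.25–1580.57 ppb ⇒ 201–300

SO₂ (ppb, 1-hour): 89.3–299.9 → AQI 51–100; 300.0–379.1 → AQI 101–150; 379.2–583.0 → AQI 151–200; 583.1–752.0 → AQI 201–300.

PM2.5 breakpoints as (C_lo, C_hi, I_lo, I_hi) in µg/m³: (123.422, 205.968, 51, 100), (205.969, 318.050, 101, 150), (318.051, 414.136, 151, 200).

197

O₃: 0.05758 lies in 0.05336–0.07297, so I_lo=51, I_hi=100, C_lo=0.05336, C_hi=0.07297.
(100−51)/(0.07297−0.05336) × (0.05758−0.05336) + 51 = 49/0.01961 × 0.00422 + 51 ≈ 61.54 → 62.
NO₂ 1261.87: bracket 1044.46–1316.24 → index 151–200; slope 49/271.78, offset 217.41.
AQI = 151 + 49/271.78·217.41 ≈ 190.20 ⇒ 190.
SO₂: 710.9 ∈ [583.1, 752.0] ↔ index [201, 300].
201 + (710.9−583.1)·(300−201)/(752.0−583.1) = 201 + 127.8·99/168.9 ≈ 275.91, so AQI = 276.
PM2.5: 407.868 ∈ [318.051, 414.136] ↔ index [151, 200].
151 + (407.868−318.051)·(200−151)/(414.136−318.051) = 151 + 89.817·49/96.085 ≈ 196.80, so AQI = 197.
Sub-indices: O₃→62, NO₂→190, SO₂→276, PM2.5→197. Ranked high→low: 276, 197, 190, 62. Second-highest sub-index = 197.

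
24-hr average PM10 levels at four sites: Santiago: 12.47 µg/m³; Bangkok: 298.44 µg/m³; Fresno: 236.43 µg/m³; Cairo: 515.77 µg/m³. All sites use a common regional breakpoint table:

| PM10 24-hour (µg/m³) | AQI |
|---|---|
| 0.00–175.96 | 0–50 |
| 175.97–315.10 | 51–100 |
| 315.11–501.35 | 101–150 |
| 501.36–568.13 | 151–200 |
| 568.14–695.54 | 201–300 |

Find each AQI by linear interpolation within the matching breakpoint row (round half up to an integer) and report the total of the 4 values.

Santiago: 12.47 lies in 0.00–175.96, so I_lo=0, I_hi=50, C_lo=0.00, C_hi=175.96.
(50−0)/(175.96−0.00) × (12.47−0.00) + 0 = 50/175.96 × 12.47 + 0 ≈ 3.54 → 4.
Bangkok 298.44: bracket 175.97–315.10 → index 51–100; slope 49/139.13, offset 122.47.
AQI = 51 + 49/139.13·122.47 ≈ 94.13 ⇒ 94.
Fresno: 236.43 lies in 175.97–315.10, so I_lo=51, I_hi=100, C_lo=175.97, C_hi=315.10.
(100−51)/(315.10−175.97) × (236.43−175.97) + 51 = 49/139.13 × 60.46 + 51 ≈ 72.29 → 72.
Cairo 515.77: bracket 501.36–568.13 → index 151–200; slope 49/66.77, offset 14.41.
AQI = 151 + 49/66.77·14.41 ≈ 161.57 ⇒ 162.
AQIs: Santiago=4, Bangkok=94, Fresno=72, Cairo=162. Sum = 4 + 94 + 72 + 162 = 332.

332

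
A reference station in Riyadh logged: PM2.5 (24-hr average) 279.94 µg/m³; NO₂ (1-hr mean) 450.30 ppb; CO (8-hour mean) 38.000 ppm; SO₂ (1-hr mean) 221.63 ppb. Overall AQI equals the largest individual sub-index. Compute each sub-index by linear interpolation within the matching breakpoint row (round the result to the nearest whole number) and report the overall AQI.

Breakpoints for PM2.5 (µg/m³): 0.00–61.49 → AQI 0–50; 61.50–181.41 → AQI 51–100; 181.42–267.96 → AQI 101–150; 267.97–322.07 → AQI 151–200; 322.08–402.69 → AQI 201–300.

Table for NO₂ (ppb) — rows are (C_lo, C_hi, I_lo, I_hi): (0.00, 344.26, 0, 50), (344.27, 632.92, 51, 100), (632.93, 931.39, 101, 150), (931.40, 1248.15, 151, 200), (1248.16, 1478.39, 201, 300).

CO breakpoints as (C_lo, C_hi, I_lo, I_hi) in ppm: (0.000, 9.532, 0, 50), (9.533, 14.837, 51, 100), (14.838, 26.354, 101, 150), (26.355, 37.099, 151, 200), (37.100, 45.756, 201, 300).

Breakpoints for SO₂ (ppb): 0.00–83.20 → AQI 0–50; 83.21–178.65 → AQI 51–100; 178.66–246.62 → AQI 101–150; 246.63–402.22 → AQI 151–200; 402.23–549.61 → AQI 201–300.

211

PM2.5: 279.94 lies in 267.97–322.07, so I_lo=151, I_hi=200, C_lo=267.97, C_hi=322.07.
(200−151)/(322.07−267.97) × (279.94−267.97) + 151 = 49/54.10 × 11.97 + 151 ≈ 161.84 → 162.
NO₂: 450.30 lies in 344.27–632.92, so I_lo=51, I_hi=100, C_lo=344.27, C_hi=632.92.
(100−51)/(632.92−344.27) × (450.30−344.27) + 51 = 49/288.65 × 106.03 + 51 ≈ 69.00 → 69.
CO: 38.000 ∈ [37.100, 45.756] ↔ index [201, 300].
201 + (38.000−37.100)·(300−201)/(45.756−37.100) = 201 + 0.900·99/8.656 ≈ 211.29, so AQI = 211.
SO₂ 221.63: bracket 178.66–246.62 → index 101–150; slope 49/67.96, offset 42.97.
AQI = 101 + 49/67.96·42.97 ≈ 131.98 ⇒ 132.
Sub-indices: PM2.5→162, NO₂→69, CO→211, SO₂→132. Overall AQI = max = 211; dominant pollutant is CO.
AQI 211: Very Unhealthy.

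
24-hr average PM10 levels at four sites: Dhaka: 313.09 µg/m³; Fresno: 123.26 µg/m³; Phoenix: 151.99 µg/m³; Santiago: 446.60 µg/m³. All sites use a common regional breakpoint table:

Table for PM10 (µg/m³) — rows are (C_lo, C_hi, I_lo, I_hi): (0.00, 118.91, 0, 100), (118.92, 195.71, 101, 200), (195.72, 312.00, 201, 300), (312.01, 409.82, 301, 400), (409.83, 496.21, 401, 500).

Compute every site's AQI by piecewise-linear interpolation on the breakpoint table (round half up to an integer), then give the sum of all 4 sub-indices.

Dhaka 313.09: bracket 312.01–409.82 → index 301–400; slope 99/97.81, offset 1.08.
AQI = 301 + 99/97.81·1.08 ≈ 302.09 ⇒ 302.
Fresno: 123.26 lies in 118.92–195.71, so I_lo=101, I_hi=200, C_lo=118.92, C_hi=195.71.
(200−101)/(195.71−118.92) × (123.26−118.92) + 101 = 99/76.79 × 4.34 + 101 ≈ 106.60 → 107.
Phoenix: 151.99 lies in 118.92–195.71, so I_lo=101, I_hi=200, C_lo=118.92, C_hi=195.71.
(200−101)/(195.71−118.92) × (151.99−118.92) + 101 = 99/76.79 × 33.07 + 101 ≈ 143.63 → 144.
Santiago: 446.60 lies in 409.83–496.21, so I_lo=401, I_hi=500, C_lo=409.83, C_hi=496.21.
(500−401)/(496.21−409.83) × (446.60−409.83) + 401 = 99/86.38 × 36.77 + 401 ≈ 443.14 → 443.
AQIs: Dhaka=302, Fresno=107, Phoenix=144, Santiago=443. Sum = 302 + 107 + 144 + 443 = 996.

996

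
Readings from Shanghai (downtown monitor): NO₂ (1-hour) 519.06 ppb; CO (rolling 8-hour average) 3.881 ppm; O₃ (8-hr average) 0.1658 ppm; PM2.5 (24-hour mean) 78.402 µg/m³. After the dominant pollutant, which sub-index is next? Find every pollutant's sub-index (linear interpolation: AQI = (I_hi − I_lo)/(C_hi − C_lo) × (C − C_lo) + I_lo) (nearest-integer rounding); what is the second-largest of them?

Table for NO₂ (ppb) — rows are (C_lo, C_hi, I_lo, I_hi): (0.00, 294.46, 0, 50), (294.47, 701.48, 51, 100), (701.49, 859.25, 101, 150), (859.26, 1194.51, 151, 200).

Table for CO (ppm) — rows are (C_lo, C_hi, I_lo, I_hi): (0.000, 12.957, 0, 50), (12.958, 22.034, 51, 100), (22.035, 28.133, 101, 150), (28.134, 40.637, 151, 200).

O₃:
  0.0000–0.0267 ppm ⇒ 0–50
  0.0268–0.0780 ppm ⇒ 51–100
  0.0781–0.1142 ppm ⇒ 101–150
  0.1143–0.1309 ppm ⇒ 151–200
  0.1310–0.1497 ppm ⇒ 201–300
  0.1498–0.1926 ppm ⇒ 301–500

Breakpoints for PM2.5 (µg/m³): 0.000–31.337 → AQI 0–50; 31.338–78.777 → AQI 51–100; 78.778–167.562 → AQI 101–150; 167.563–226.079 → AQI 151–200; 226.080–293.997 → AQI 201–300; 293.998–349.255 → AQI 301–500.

NO₂ 519.06: bracket 294.47–701.48 → index 51–100; slope 49/407.01, offset 224.59.
AQI = 51 + 49/407.01·224.59 ≈ 78.04 ⇒ 78.
CO: 3.881 lies in 0.000–12.957, so I_lo=0, I_hi=50, C_lo=0.000, C_hi=12.957.
(50−0)/(12.957−0.000) × (3.881−0.000) + 0 = 50/12.957 × 3.881 + 0 ≈ 14.98 → 15.
O₃ 0.1658: bracket 0.1498–0.1926 → index 301–500; slope 199/0.0428, offset 0.0160.
AQI = 301 + 199/0.0428·0.0160 ≈ 375.39 ⇒ 375.
PM2.5: row 31.338–78.777 (AQI 51–100). (100−51)·(78.402−31.338)/(78.777−31.338) + 51 = 49·47.064/47.439 + 51 ≈ 99.61 → 100.
Sub-indices: NO₂→78, CO→15, O₃→375, PM2.5→100. Ranked high→low: 375, 100, 78, 15. Second-highest sub-index = 100.

100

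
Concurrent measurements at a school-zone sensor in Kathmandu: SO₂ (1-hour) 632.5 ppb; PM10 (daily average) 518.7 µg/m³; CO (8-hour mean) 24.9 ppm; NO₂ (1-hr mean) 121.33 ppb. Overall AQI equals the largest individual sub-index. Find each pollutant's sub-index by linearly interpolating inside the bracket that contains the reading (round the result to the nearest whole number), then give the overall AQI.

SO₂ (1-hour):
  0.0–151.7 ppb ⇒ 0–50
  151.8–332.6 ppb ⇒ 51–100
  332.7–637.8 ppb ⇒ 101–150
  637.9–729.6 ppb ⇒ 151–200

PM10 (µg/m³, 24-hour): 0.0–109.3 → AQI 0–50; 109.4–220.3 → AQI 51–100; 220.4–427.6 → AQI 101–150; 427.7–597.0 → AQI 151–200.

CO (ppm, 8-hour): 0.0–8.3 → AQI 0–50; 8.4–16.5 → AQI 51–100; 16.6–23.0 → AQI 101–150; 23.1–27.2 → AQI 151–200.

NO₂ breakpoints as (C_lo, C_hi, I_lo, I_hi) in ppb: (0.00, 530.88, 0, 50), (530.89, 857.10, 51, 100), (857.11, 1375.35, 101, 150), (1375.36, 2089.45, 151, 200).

SO₂: 632.5 lies in 332.7–637.8, so I_lo=101, I_hi=150, C_lo=332.7, C_hi=637.8.
(150−101)/(637.8−332.7) × (632.5−332.7) + 101 = 49/305.1 × 299.8 + 101 ≈ 149.15 → 149.
PM10: row 427.7–597.0 (AQI 151–200). (200−151)·(518.7−427.7)/(597.0−427.7) + 151 = 49·91.0/169.3 + 151 ≈ 177.34 → 177.
CO 24.9: bracket 23.1–27.2 → index 151–200; slope 49/4.1, offset 1.8.
AQI = 151 + 49/4.1·1.8 ≈ 172.51 ⇒ 173.
NO₂: 121.33 ∈ [0.00, 530.88] ↔ index [0, 50].
0 + (121.33−0.00)·(50−0)/(530.88−0.00) = 0 + 121.33·50/530.88 ≈ 11.43, so AQI = 11.
Sub-indices: SO₂→149, PM10→177, CO→173, NO₂→11. Overall AQI = max = 177; dominant pollutant is PM10.
AQI 177: Unhealthy.

177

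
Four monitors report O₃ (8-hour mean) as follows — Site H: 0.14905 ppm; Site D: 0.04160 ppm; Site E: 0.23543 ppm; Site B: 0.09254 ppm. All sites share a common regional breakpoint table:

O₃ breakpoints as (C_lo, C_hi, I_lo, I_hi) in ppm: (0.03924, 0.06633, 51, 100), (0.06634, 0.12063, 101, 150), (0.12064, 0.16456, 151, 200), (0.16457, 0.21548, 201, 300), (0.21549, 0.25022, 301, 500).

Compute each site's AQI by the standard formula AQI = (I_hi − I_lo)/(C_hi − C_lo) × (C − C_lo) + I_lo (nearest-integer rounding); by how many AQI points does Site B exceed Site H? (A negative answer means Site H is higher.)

Site H: 0.14905 lies in 0.12064–0.16456, so I_lo=151, I_hi=200, C_lo=0.12064, C_hi=0.16456.
(200−151)/(0.16456−0.12064) × (0.14905−0.12064) + 151 = 49/0.04392 × 0.02841 + 151 ≈ 182.70 → 183.
Site D: 0.04160 ∈ [0.03924, 0.06633] ↔ index [51, 100].
51 + (0.04160−0.03924)·(100−51)/(0.06633−0.03924) = 51 + 0.00236·49/0.02709 ≈ 55.27, so AQI = 55.
Site E: 0.23543 ∈ [0.21549, 0.25022] ↔ index [301, 500].
301 + (0.23543−0.21549)·(500−301)/(0.25022−0.21549) = 301 + 0.01994·199/0.03473 ≈ 415.25, so AQI = 415.
Site B: 0.09254 lies in 0.06634–0.12063, so I_lo=101, I_hi=150, C_lo=0.06634, C_hi=0.12063.
(150−101)/(0.12063−0.06634) × (0.09254−0.06634) + 101 = 49/0.05429 × 0.02620 + 101 ≈ 124.65 → 125.
AQIs: Site H=183, Site D=55, Site E=415, Site B=125. Site B (125) − Site H (183) = -58.

-58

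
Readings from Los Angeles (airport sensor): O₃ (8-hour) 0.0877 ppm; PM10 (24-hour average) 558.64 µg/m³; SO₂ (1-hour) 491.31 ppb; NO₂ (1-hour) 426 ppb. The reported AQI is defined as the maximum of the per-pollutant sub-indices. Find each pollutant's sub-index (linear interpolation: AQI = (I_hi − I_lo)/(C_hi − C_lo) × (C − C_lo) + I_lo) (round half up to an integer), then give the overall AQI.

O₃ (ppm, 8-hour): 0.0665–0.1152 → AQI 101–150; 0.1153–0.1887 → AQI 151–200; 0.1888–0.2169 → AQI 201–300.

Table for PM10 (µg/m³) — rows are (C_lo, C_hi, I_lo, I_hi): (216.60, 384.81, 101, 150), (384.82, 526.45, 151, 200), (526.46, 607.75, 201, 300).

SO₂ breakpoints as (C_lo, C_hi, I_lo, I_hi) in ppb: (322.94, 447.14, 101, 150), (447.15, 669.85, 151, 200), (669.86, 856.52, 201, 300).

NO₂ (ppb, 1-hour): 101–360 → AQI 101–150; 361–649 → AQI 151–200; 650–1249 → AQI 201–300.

O₃: row 0.0665–0.1152 (AQI 101–150). (150−101)·(0.0877−0.0665)/(0.1152−0.0665) + 101 = 49·0.0212/0.0487 + 101 ≈ 122.33 → 122.
PM10: 558.64 lies in 526.46–607.75, so I_lo=201, I_hi=300, C_lo=526.46, C_hi=607.75.
(300−201)/(607.75−526.46) × (558.64−526.46) + 201 = 99/81.29 × 32.18 + 201 ≈ 240.19 → 240.
SO₂: row 447.15–669.85 (AQI 151–200). (200−151)·(491.31−447.15)/(669.85−447.15) + 151 = 49·44.16/222.70 + 151 ≈ 160.72 → 161.
NO₂: row 361–649 (AQI 151–200). (200−151)·(426−361)/(649−361) + 151 = 49·65/288 + 151 ≈ 162.06 → 162.
Sub-indices: O₃→122, PM10→240, SO₂→161, NO₂→162. Overall AQI = max = 240; dominant pollutant is PM10.

240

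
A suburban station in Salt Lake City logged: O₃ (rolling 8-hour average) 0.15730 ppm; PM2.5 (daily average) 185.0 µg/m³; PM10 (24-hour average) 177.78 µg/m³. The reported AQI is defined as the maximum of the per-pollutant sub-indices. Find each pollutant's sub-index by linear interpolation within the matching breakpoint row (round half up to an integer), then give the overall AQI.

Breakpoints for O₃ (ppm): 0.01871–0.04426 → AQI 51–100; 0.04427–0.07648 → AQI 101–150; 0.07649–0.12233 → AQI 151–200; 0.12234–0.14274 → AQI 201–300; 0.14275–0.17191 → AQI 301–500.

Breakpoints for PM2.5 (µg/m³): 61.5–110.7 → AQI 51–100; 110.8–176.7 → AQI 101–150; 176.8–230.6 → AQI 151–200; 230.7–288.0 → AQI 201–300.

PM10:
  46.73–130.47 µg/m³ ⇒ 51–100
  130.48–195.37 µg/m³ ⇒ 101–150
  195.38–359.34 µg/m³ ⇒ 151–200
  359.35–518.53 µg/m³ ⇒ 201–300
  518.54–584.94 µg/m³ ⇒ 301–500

400

O₃: 0.15730 ∈ [0.14275, 0.17191] ↔ index [301, 500].
301 + (0.15730−0.14275)·(500−301)/(0.17191−0.14275) = 301 + 0.01455·199/0.02916 ≈ 400.30, so AQI = 400.
PM2.5: 185.0 ∈ [176.8, 230.6] ↔ index [151, 200].
151 + (185.0−176.8)·(200−151)/(230.6−176.8) = 151 + 8.2·49/53.8 ≈ 158.47, so AQI = 158.
PM10: 177.78 lies in 130.48–195.37, so I_lo=101, I_hi=150, C_lo=130.48, C_hi=195.37.
(150−101)/(195.37−130.48) × (177.78−130.48) + 101 = 49/64.89 × 47.30 + 101 ≈ 136.72 → 137.
Sub-indices: O₃→400, PM2.5→158, PM10→137. Overall AQI = max = 400; dominant pollutant is O₃.
AQI 400: Hazardous.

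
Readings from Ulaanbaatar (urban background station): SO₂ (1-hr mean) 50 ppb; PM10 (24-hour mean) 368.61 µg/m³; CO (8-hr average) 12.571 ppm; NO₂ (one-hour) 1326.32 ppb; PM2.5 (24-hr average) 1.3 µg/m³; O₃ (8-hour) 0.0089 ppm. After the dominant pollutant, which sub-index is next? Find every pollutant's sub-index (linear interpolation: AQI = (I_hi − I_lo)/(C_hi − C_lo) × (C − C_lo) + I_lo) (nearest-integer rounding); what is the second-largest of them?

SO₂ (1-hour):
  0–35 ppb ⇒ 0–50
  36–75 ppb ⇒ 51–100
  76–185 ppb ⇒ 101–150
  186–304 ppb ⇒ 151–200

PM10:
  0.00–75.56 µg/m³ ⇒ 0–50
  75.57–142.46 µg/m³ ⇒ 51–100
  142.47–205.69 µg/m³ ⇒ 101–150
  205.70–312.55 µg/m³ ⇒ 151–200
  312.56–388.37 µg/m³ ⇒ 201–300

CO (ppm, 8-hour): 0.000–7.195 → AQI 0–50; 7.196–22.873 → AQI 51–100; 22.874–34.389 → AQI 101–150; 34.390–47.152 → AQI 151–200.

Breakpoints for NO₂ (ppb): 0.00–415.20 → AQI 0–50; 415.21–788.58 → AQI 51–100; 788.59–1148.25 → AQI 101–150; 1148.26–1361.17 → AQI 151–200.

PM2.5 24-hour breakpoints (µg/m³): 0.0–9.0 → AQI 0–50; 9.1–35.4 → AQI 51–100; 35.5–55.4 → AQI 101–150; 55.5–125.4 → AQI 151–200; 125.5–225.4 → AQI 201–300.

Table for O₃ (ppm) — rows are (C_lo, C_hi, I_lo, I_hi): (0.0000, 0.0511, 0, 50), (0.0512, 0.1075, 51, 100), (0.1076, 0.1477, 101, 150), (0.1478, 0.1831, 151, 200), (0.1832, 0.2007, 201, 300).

192

SO₂ 50: bracket 36–75 → index 51–100; slope 49/39, offset 14.
AQI = 51 + 49/39·14 ≈ 68.59 ⇒ 69.
PM10: 368.61 lies in 312.56–388.37, so I_lo=201, I_hi=300, C_lo=312.56, C_hi=388.37.
(300−201)/(388.37−312.56) × (368.61−312.56) + 201 = 99/75.81 × 56.05 + 201 ≈ 274.20 → 274.
CO: 12.571 lies in 7.196–22.873, so I_lo=51, I_hi=100, C_lo=7.196, C_hi=22.873.
(100−51)/(22.873−7.196) × (12.571−7.196) + 51 = 49/15.677 × 5.375 + 51 ≈ 67.80 → 68.
NO₂: row 1148.26–1361.17 (AQI 151–200). (200−151)·(1326.32−1148.26)/(1361.17−1148.26) + 151 = 49·178.06/212.91 + 151 ≈ 191.98 → 192.
PM2.5: 1.3 lies in 0.0–9.0, so I_lo=0, I_hi=50, C_lo=0.0, C_hi=9.0.
(50−0)/(9.0−0.0) × (1.3−0.0) + 0 = 50/9.0 × 1.3 + 0 ≈ 7.22 → 7.
O₃: 0.0089 ∈ [0.0000, 0.0511] ↔ index [0, 50].
0 + (0.0089−0.0000)·(50−0)/(0.0511−0.0000) = 0 + 0.0089·50/0.0511 ≈ 8.71, so AQI = 9.
Sub-indices: SO₂→69, PM10→274, CO→68, NO₂→192, PM2.5→7, O₃→9. Ranked high→low: 274, 192, 69, 68, 9, 7. Second-highest sub-index = 192.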